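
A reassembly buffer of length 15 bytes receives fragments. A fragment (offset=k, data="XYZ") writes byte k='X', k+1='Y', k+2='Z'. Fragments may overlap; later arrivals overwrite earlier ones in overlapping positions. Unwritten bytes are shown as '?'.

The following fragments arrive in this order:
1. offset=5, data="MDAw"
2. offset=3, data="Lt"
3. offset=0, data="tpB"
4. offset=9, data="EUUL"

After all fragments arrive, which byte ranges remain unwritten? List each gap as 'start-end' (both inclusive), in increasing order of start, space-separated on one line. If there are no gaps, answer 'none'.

Answer: 13-14

Derivation:
Fragment 1: offset=5 len=4
Fragment 2: offset=3 len=2
Fragment 3: offset=0 len=3
Fragment 4: offset=9 len=4
Gaps: 13-14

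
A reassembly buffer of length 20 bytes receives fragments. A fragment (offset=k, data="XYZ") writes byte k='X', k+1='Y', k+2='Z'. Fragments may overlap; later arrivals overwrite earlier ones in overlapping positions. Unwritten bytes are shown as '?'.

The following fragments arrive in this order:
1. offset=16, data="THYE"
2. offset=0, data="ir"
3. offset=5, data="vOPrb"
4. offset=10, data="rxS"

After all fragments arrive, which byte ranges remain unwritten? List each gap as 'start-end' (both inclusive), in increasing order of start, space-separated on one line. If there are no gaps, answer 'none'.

Fragment 1: offset=16 len=4
Fragment 2: offset=0 len=2
Fragment 3: offset=5 len=5
Fragment 4: offset=10 len=3
Gaps: 2-4 13-15

Answer: 2-4 13-15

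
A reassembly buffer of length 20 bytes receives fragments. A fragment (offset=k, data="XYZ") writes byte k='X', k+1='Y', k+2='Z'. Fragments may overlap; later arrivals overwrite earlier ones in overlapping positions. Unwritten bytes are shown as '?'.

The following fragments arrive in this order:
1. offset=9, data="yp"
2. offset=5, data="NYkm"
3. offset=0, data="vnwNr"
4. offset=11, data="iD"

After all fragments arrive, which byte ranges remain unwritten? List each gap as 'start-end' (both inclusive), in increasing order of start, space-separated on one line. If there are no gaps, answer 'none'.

Fragment 1: offset=9 len=2
Fragment 2: offset=5 len=4
Fragment 3: offset=0 len=5
Fragment 4: offset=11 len=2
Gaps: 13-19

Answer: 13-19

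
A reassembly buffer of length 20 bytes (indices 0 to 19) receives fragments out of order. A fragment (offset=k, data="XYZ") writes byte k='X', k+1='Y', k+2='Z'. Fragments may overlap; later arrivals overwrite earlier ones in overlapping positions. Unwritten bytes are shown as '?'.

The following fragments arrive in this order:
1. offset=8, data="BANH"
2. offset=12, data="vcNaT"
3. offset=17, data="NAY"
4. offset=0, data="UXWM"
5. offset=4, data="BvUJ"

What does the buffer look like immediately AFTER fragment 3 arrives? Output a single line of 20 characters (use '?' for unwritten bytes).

Fragment 1: offset=8 data="BANH" -> buffer=????????BANH????????
Fragment 2: offset=12 data="vcNaT" -> buffer=????????BANHvcNaT???
Fragment 3: offset=17 data="NAY" -> buffer=????????BANHvcNaTNAY

Answer: ????????BANHvcNaTNAY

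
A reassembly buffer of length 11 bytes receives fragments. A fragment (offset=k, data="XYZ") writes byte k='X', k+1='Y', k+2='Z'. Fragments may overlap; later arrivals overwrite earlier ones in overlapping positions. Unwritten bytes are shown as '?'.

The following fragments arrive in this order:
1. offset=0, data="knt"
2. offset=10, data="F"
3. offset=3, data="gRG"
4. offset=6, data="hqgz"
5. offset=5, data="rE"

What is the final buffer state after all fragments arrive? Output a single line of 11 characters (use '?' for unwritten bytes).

Answer: kntgRrEqgzF

Derivation:
Fragment 1: offset=0 data="knt" -> buffer=knt????????
Fragment 2: offset=10 data="F" -> buffer=knt???????F
Fragment 3: offset=3 data="gRG" -> buffer=kntgRG????F
Fragment 4: offset=6 data="hqgz" -> buffer=kntgRGhqgzF
Fragment 5: offset=5 data="rE" -> buffer=kntgRrEqgzF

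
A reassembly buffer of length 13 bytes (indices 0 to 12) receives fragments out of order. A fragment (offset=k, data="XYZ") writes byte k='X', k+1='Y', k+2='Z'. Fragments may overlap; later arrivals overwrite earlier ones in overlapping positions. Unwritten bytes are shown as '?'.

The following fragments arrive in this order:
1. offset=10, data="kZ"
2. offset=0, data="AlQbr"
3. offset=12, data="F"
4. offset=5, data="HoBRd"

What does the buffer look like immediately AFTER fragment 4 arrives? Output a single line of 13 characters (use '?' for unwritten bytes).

Answer: AlQbrHoBRdkZF

Derivation:
Fragment 1: offset=10 data="kZ" -> buffer=??????????kZ?
Fragment 2: offset=0 data="AlQbr" -> buffer=AlQbr?????kZ?
Fragment 3: offset=12 data="F" -> buffer=AlQbr?????kZF
Fragment 4: offset=5 data="HoBRd" -> buffer=AlQbrHoBRdkZF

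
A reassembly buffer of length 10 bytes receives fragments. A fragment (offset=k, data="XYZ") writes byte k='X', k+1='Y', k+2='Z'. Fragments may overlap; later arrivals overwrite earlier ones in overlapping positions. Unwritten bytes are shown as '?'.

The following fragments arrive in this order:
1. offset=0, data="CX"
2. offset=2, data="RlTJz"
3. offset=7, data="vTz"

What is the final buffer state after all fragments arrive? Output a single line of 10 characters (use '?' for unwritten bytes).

Answer: CXRlTJzvTz

Derivation:
Fragment 1: offset=0 data="CX" -> buffer=CX????????
Fragment 2: offset=2 data="RlTJz" -> buffer=CXRlTJz???
Fragment 3: offset=7 data="vTz" -> buffer=CXRlTJzvTz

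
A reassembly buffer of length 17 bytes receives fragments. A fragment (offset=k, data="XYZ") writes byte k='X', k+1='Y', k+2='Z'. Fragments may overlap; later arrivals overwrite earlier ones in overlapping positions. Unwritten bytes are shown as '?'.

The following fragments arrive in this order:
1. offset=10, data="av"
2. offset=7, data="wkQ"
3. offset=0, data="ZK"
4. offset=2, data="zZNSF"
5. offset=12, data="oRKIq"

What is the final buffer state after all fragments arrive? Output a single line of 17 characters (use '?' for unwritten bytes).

Fragment 1: offset=10 data="av" -> buffer=??????????av?????
Fragment 2: offset=7 data="wkQ" -> buffer=???????wkQav?????
Fragment 3: offset=0 data="ZK" -> buffer=ZK?????wkQav?????
Fragment 4: offset=2 data="zZNSF" -> buffer=ZKzZNSFwkQav?????
Fragment 5: offset=12 data="oRKIq" -> buffer=ZKzZNSFwkQavoRKIq

Answer: ZKzZNSFwkQavoRKIq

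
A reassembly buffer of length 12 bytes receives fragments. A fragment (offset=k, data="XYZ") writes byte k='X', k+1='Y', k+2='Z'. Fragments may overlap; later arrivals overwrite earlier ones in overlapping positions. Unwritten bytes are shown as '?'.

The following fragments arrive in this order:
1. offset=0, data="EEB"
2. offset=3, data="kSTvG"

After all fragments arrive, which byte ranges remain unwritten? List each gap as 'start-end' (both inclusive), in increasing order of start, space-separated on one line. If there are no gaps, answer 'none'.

Fragment 1: offset=0 len=3
Fragment 2: offset=3 len=5
Gaps: 8-11

Answer: 8-11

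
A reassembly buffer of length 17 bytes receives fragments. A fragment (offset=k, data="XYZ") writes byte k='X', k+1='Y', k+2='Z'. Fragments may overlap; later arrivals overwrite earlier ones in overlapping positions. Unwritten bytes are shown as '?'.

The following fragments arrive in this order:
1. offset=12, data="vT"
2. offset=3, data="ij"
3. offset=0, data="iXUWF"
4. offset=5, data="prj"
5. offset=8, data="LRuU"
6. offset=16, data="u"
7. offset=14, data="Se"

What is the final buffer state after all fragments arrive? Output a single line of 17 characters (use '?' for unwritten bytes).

Fragment 1: offset=12 data="vT" -> buffer=????????????vT???
Fragment 2: offset=3 data="ij" -> buffer=???ij???????vT???
Fragment 3: offset=0 data="iXUWF" -> buffer=iXUWF???????vT???
Fragment 4: offset=5 data="prj" -> buffer=iXUWFprj????vT???
Fragment 5: offset=8 data="LRuU" -> buffer=iXUWFprjLRuUvT???
Fragment 6: offset=16 data="u" -> buffer=iXUWFprjLRuUvT??u
Fragment 7: offset=14 data="Se" -> buffer=iXUWFprjLRuUvTSeu

Answer: iXUWFprjLRuUvTSeu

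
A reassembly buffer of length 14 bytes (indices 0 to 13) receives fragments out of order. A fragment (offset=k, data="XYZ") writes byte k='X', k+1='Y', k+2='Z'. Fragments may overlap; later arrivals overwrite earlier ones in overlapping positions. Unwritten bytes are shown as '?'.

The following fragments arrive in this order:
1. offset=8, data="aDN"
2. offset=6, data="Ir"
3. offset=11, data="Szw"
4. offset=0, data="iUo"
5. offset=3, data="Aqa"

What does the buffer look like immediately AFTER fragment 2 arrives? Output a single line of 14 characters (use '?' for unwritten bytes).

Answer: ??????IraDN???

Derivation:
Fragment 1: offset=8 data="aDN" -> buffer=????????aDN???
Fragment 2: offset=6 data="Ir" -> buffer=??????IraDN???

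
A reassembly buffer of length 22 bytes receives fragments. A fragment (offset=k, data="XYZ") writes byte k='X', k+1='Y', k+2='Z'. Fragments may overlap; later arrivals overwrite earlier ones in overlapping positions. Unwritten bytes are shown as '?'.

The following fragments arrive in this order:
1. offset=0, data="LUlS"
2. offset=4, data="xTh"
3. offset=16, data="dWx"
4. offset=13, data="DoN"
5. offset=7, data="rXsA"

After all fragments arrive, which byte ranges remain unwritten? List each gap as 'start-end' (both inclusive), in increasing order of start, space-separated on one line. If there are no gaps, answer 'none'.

Fragment 1: offset=0 len=4
Fragment 2: offset=4 len=3
Fragment 3: offset=16 len=3
Fragment 4: offset=13 len=3
Fragment 5: offset=7 len=4
Gaps: 11-12 19-21

Answer: 11-12 19-21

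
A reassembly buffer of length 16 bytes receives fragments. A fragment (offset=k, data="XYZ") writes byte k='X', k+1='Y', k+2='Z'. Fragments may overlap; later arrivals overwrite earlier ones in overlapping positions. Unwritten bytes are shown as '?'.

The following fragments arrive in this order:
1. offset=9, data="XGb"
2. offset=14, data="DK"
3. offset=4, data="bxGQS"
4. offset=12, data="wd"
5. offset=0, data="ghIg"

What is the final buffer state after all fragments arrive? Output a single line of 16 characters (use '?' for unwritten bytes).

Fragment 1: offset=9 data="XGb" -> buffer=?????????XGb????
Fragment 2: offset=14 data="DK" -> buffer=?????????XGb??DK
Fragment 3: offset=4 data="bxGQS" -> buffer=????bxGQSXGb??DK
Fragment 4: offset=12 data="wd" -> buffer=????bxGQSXGbwdDK
Fragment 5: offset=0 data="ghIg" -> buffer=ghIgbxGQSXGbwdDK

Answer: ghIgbxGQSXGbwdDK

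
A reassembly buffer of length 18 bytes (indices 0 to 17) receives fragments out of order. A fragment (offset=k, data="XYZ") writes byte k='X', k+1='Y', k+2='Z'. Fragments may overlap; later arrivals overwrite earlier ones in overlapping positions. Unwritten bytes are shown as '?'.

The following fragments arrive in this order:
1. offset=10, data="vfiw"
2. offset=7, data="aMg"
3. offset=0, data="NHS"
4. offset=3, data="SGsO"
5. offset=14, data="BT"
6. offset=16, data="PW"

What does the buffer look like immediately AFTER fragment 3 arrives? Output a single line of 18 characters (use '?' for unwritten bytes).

Fragment 1: offset=10 data="vfiw" -> buffer=??????????vfiw????
Fragment 2: offset=7 data="aMg" -> buffer=???????aMgvfiw????
Fragment 3: offset=0 data="NHS" -> buffer=NHS????aMgvfiw????

Answer: NHS????aMgvfiw????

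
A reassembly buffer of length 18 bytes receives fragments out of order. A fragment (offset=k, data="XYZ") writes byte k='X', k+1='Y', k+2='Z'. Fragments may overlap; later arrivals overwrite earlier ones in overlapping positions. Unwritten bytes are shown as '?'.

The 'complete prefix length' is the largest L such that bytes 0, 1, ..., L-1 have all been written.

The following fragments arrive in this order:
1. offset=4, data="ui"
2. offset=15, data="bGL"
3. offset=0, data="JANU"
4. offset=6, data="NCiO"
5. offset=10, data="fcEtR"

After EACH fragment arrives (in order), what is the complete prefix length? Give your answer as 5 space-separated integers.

Fragment 1: offset=4 data="ui" -> buffer=????ui???????????? -> prefix_len=0
Fragment 2: offset=15 data="bGL" -> buffer=????ui?????????bGL -> prefix_len=0
Fragment 3: offset=0 data="JANU" -> buffer=JANUui?????????bGL -> prefix_len=6
Fragment 4: offset=6 data="NCiO" -> buffer=JANUuiNCiO?????bGL -> prefix_len=10
Fragment 5: offset=10 data="fcEtR" -> buffer=JANUuiNCiOfcEtRbGL -> prefix_len=18

Answer: 0 0 6 10 18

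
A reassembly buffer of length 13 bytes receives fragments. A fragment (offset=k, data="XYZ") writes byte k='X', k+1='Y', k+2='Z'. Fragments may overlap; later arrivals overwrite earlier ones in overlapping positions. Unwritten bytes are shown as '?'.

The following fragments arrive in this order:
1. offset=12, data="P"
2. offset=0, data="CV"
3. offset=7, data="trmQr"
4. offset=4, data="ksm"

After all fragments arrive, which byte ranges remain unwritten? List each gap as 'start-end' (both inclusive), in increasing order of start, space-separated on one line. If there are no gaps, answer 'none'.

Fragment 1: offset=12 len=1
Fragment 2: offset=0 len=2
Fragment 3: offset=7 len=5
Fragment 4: offset=4 len=3
Gaps: 2-3

Answer: 2-3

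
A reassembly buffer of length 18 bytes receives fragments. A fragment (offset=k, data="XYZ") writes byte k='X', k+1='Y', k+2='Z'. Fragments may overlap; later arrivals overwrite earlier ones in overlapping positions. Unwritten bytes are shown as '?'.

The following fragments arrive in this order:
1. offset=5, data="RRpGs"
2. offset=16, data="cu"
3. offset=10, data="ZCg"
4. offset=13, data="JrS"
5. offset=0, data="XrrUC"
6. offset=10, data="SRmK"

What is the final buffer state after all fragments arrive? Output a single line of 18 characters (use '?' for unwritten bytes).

Answer: XrrUCRRpGsSRmKrScu

Derivation:
Fragment 1: offset=5 data="RRpGs" -> buffer=?????RRpGs????????
Fragment 2: offset=16 data="cu" -> buffer=?????RRpGs??????cu
Fragment 3: offset=10 data="ZCg" -> buffer=?????RRpGsZCg???cu
Fragment 4: offset=13 data="JrS" -> buffer=?????RRpGsZCgJrScu
Fragment 5: offset=0 data="XrrUC" -> buffer=XrrUCRRpGsZCgJrScu
Fragment 6: offset=10 data="SRmK" -> buffer=XrrUCRRpGsSRmKrScu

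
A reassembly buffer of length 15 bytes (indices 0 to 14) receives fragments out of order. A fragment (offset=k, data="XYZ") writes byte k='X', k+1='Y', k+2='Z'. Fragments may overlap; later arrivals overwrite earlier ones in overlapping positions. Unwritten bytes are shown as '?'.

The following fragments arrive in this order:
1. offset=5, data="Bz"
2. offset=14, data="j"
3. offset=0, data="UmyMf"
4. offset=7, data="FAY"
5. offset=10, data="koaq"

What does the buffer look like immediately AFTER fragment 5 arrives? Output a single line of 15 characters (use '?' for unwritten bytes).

Answer: UmyMfBzFAYkoaqj

Derivation:
Fragment 1: offset=5 data="Bz" -> buffer=?????Bz????????
Fragment 2: offset=14 data="j" -> buffer=?????Bz???????j
Fragment 3: offset=0 data="UmyMf" -> buffer=UmyMfBz???????j
Fragment 4: offset=7 data="FAY" -> buffer=UmyMfBzFAY????j
Fragment 5: offset=10 data="koaq" -> buffer=UmyMfBzFAYkoaqj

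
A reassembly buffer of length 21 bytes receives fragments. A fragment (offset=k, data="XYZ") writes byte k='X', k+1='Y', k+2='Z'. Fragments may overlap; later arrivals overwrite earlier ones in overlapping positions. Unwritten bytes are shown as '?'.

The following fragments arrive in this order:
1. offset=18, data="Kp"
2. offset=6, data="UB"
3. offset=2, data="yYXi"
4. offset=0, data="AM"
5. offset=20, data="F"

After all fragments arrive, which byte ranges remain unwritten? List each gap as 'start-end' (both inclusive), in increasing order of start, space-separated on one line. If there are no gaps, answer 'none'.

Answer: 8-17

Derivation:
Fragment 1: offset=18 len=2
Fragment 2: offset=6 len=2
Fragment 3: offset=2 len=4
Fragment 4: offset=0 len=2
Fragment 5: offset=20 len=1
Gaps: 8-17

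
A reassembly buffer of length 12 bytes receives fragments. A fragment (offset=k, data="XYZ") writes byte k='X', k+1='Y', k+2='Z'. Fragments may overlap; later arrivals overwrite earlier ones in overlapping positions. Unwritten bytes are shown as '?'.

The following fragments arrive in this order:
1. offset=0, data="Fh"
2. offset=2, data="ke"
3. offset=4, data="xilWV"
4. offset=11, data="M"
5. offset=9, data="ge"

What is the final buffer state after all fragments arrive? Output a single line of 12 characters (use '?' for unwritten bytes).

Answer: FhkexilWVgeM

Derivation:
Fragment 1: offset=0 data="Fh" -> buffer=Fh??????????
Fragment 2: offset=2 data="ke" -> buffer=Fhke????????
Fragment 3: offset=4 data="xilWV" -> buffer=FhkexilWV???
Fragment 4: offset=11 data="M" -> buffer=FhkexilWV??M
Fragment 5: offset=9 data="ge" -> buffer=FhkexilWVgeM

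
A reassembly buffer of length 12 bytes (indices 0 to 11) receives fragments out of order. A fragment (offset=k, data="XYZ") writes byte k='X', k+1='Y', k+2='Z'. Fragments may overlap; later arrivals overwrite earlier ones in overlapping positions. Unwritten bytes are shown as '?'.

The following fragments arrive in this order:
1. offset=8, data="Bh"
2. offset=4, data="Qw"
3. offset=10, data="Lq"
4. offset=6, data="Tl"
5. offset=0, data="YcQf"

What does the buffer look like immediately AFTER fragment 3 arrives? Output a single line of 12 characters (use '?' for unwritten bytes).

Answer: ????Qw??BhLq

Derivation:
Fragment 1: offset=8 data="Bh" -> buffer=????????Bh??
Fragment 2: offset=4 data="Qw" -> buffer=????Qw??Bh??
Fragment 3: offset=10 data="Lq" -> buffer=????Qw??BhLq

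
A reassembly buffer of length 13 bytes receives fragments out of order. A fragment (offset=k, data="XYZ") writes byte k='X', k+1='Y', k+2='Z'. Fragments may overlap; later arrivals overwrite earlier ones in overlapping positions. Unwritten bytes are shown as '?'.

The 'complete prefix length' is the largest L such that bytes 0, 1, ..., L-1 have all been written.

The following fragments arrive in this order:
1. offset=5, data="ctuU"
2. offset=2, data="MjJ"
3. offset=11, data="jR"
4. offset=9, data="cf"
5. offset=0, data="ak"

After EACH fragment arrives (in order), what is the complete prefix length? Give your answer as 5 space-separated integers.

Fragment 1: offset=5 data="ctuU" -> buffer=?????ctuU???? -> prefix_len=0
Fragment 2: offset=2 data="MjJ" -> buffer=??MjJctuU???? -> prefix_len=0
Fragment 3: offset=11 data="jR" -> buffer=??MjJctuU??jR -> prefix_len=0
Fragment 4: offset=9 data="cf" -> buffer=??MjJctuUcfjR -> prefix_len=0
Fragment 5: offset=0 data="ak" -> buffer=akMjJctuUcfjR -> prefix_len=13

Answer: 0 0 0 0 13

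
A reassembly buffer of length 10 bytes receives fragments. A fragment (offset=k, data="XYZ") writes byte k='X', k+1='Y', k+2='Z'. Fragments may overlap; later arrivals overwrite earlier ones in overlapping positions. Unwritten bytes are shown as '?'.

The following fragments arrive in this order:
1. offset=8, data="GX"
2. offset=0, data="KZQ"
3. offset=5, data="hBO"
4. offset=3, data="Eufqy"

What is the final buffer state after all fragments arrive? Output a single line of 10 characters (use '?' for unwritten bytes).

Fragment 1: offset=8 data="GX" -> buffer=????????GX
Fragment 2: offset=0 data="KZQ" -> buffer=KZQ?????GX
Fragment 3: offset=5 data="hBO" -> buffer=KZQ??hBOGX
Fragment 4: offset=3 data="Eufqy" -> buffer=KZQEufqyGX

Answer: KZQEufqyGX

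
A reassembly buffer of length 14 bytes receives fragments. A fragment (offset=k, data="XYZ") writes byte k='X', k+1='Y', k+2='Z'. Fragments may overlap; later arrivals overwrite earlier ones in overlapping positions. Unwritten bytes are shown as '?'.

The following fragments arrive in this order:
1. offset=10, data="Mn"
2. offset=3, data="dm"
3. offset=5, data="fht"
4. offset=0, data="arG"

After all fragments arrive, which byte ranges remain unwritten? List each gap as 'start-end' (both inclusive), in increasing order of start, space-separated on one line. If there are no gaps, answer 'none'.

Fragment 1: offset=10 len=2
Fragment 2: offset=3 len=2
Fragment 3: offset=5 len=3
Fragment 4: offset=0 len=3
Gaps: 8-9 12-13

Answer: 8-9 12-13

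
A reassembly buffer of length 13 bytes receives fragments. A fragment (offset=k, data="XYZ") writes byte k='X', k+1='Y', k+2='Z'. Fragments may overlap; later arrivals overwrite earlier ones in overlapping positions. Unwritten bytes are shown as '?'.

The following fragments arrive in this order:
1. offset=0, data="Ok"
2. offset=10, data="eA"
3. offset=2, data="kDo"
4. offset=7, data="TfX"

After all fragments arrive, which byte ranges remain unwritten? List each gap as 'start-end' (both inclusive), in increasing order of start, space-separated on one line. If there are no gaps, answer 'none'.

Answer: 5-6 12-12

Derivation:
Fragment 1: offset=0 len=2
Fragment 2: offset=10 len=2
Fragment 3: offset=2 len=3
Fragment 4: offset=7 len=3
Gaps: 5-6 12-12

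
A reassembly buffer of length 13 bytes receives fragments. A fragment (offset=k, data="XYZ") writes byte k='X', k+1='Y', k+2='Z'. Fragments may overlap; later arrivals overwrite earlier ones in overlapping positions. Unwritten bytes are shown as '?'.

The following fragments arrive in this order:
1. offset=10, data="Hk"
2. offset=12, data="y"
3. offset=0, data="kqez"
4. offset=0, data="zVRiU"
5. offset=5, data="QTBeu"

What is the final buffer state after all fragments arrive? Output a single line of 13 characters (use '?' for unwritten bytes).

Answer: zVRiUQTBeuHky

Derivation:
Fragment 1: offset=10 data="Hk" -> buffer=??????????Hk?
Fragment 2: offset=12 data="y" -> buffer=??????????Hky
Fragment 3: offset=0 data="kqez" -> buffer=kqez??????Hky
Fragment 4: offset=0 data="zVRiU" -> buffer=zVRiU?????Hky
Fragment 5: offset=5 data="QTBeu" -> buffer=zVRiUQTBeuHky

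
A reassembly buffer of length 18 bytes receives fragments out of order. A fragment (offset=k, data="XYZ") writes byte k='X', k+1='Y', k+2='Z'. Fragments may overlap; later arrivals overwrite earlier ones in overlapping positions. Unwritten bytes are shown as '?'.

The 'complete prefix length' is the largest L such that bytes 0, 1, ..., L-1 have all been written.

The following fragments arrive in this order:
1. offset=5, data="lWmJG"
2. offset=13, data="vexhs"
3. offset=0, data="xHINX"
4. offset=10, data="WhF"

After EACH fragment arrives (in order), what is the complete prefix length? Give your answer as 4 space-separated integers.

Answer: 0 0 10 18

Derivation:
Fragment 1: offset=5 data="lWmJG" -> buffer=?????lWmJG???????? -> prefix_len=0
Fragment 2: offset=13 data="vexhs" -> buffer=?????lWmJG???vexhs -> prefix_len=0
Fragment 3: offset=0 data="xHINX" -> buffer=xHINXlWmJG???vexhs -> prefix_len=10
Fragment 4: offset=10 data="WhF" -> buffer=xHINXlWmJGWhFvexhs -> prefix_len=18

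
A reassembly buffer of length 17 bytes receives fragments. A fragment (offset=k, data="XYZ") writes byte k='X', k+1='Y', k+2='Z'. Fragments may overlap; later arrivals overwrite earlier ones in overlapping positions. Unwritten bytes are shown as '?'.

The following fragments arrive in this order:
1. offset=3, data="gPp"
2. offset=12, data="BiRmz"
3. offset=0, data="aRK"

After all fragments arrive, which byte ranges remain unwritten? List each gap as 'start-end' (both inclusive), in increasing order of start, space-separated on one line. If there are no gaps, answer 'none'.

Fragment 1: offset=3 len=3
Fragment 2: offset=12 len=5
Fragment 3: offset=0 len=3
Gaps: 6-11

Answer: 6-11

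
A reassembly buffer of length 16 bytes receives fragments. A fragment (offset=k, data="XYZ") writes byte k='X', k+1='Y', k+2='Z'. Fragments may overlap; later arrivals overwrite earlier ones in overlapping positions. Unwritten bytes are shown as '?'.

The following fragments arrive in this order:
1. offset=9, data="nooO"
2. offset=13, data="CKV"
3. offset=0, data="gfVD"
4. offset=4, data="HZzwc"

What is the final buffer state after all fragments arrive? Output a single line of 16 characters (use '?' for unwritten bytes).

Answer: gfVDHZzwcnooOCKV

Derivation:
Fragment 1: offset=9 data="nooO" -> buffer=?????????nooO???
Fragment 2: offset=13 data="CKV" -> buffer=?????????nooOCKV
Fragment 3: offset=0 data="gfVD" -> buffer=gfVD?????nooOCKV
Fragment 4: offset=4 data="HZzwc" -> buffer=gfVDHZzwcnooOCKV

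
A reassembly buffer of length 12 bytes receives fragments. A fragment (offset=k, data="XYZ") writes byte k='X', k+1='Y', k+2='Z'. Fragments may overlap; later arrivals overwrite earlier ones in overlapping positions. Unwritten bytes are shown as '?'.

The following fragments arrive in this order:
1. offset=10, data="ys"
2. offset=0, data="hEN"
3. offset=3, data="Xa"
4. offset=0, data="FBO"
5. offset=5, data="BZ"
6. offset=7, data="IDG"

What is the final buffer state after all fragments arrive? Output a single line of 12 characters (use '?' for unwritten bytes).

Fragment 1: offset=10 data="ys" -> buffer=??????????ys
Fragment 2: offset=0 data="hEN" -> buffer=hEN???????ys
Fragment 3: offset=3 data="Xa" -> buffer=hENXa?????ys
Fragment 4: offset=0 data="FBO" -> buffer=FBOXa?????ys
Fragment 5: offset=5 data="BZ" -> buffer=FBOXaBZ???ys
Fragment 6: offset=7 data="IDG" -> buffer=FBOXaBZIDGys

Answer: FBOXaBZIDGys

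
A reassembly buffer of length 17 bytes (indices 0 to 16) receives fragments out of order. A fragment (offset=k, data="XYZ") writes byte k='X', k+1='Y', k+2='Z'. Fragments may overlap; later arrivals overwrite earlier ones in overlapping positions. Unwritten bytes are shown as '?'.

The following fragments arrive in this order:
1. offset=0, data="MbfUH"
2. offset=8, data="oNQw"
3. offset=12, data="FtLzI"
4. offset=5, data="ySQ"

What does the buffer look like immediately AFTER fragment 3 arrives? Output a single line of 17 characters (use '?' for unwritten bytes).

Answer: MbfUH???oNQwFtLzI

Derivation:
Fragment 1: offset=0 data="MbfUH" -> buffer=MbfUH????????????
Fragment 2: offset=8 data="oNQw" -> buffer=MbfUH???oNQw?????
Fragment 3: offset=12 data="FtLzI" -> buffer=MbfUH???oNQwFtLzI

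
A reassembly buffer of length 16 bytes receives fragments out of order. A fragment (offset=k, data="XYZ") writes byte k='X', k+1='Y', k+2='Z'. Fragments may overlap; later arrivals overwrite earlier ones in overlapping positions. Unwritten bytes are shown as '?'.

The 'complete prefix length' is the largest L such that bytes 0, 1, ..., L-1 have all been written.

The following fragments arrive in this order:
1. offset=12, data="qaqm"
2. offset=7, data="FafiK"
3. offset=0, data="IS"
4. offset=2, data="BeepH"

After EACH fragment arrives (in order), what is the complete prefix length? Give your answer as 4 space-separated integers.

Answer: 0 0 2 16

Derivation:
Fragment 1: offset=12 data="qaqm" -> buffer=????????????qaqm -> prefix_len=0
Fragment 2: offset=7 data="FafiK" -> buffer=???????FafiKqaqm -> prefix_len=0
Fragment 3: offset=0 data="IS" -> buffer=IS?????FafiKqaqm -> prefix_len=2
Fragment 4: offset=2 data="BeepH" -> buffer=ISBeepHFafiKqaqm -> prefix_len=16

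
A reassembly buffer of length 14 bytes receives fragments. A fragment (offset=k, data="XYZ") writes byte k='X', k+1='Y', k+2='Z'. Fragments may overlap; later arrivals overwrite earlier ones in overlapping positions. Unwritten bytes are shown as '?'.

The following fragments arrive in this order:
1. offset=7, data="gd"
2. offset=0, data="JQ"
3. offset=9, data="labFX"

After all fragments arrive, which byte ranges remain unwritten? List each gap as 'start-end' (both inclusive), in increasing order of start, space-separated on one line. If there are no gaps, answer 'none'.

Fragment 1: offset=7 len=2
Fragment 2: offset=0 len=2
Fragment 3: offset=9 len=5
Gaps: 2-6

Answer: 2-6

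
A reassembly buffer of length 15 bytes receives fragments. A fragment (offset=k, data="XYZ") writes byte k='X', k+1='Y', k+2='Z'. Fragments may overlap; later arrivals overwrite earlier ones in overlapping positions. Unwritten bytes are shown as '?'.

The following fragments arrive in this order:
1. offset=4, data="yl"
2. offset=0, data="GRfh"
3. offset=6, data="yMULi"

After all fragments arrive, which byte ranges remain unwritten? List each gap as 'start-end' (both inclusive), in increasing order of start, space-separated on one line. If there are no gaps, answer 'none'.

Fragment 1: offset=4 len=2
Fragment 2: offset=0 len=4
Fragment 3: offset=6 len=5
Gaps: 11-14

Answer: 11-14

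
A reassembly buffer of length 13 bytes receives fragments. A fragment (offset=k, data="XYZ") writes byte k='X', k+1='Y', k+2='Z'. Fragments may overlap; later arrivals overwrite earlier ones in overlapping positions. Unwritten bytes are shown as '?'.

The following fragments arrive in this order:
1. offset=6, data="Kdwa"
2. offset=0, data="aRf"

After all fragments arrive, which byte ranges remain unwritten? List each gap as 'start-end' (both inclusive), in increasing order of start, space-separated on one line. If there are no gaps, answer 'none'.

Answer: 3-5 10-12

Derivation:
Fragment 1: offset=6 len=4
Fragment 2: offset=0 len=3
Gaps: 3-5 10-12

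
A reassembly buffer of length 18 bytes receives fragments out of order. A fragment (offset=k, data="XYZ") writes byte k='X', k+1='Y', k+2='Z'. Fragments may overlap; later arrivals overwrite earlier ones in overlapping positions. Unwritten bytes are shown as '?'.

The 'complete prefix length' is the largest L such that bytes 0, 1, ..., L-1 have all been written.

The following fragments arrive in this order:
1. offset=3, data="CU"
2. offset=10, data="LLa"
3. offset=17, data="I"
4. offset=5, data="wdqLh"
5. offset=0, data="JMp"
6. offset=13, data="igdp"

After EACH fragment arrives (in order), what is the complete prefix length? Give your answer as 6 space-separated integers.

Fragment 1: offset=3 data="CU" -> buffer=???CU????????????? -> prefix_len=0
Fragment 2: offset=10 data="LLa" -> buffer=???CU?????LLa????? -> prefix_len=0
Fragment 3: offset=17 data="I" -> buffer=???CU?????LLa????I -> prefix_len=0
Fragment 4: offset=5 data="wdqLh" -> buffer=???CUwdqLhLLa????I -> prefix_len=0
Fragment 5: offset=0 data="JMp" -> buffer=JMpCUwdqLhLLa????I -> prefix_len=13
Fragment 6: offset=13 data="igdp" -> buffer=JMpCUwdqLhLLaigdpI -> prefix_len=18

Answer: 0 0 0 0 13 18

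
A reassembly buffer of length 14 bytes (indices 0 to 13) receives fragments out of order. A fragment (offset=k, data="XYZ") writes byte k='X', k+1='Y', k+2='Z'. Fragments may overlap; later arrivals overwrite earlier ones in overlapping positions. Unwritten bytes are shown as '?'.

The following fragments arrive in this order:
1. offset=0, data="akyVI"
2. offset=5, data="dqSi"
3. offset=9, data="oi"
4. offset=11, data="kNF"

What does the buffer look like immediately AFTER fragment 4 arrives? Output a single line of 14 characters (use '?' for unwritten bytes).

Fragment 1: offset=0 data="akyVI" -> buffer=akyVI?????????
Fragment 2: offset=5 data="dqSi" -> buffer=akyVIdqSi?????
Fragment 3: offset=9 data="oi" -> buffer=akyVIdqSioi???
Fragment 4: offset=11 data="kNF" -> buffer=akyVIdqSioikNF

Answer: akyVIdqSioikNF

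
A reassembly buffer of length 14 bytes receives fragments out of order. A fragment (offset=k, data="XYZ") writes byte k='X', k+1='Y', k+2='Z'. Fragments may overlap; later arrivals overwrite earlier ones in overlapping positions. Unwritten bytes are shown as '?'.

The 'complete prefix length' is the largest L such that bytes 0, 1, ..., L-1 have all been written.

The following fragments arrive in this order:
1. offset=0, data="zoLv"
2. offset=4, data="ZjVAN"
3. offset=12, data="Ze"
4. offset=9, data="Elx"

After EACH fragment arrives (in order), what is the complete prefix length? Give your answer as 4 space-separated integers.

Answer: 4 9 9 14

Derivation:
Fragment 1: offset=0 data="zoLv" -> buffer=zoLv?????????? -> prefix_len=4
Fragment 2: offset=4 data="ZjVAN" -> buffer=zoLvZjVAN????? -> prefix_len=9
Fragment 3: offset=12 data="Ze" -> buffer=zoLvZjVAN???Ze -> prefix_len=9
Fragment 4: offset=9 data="Elx" -> buffer=zoLvZjVANElxZe -> prefix_len=14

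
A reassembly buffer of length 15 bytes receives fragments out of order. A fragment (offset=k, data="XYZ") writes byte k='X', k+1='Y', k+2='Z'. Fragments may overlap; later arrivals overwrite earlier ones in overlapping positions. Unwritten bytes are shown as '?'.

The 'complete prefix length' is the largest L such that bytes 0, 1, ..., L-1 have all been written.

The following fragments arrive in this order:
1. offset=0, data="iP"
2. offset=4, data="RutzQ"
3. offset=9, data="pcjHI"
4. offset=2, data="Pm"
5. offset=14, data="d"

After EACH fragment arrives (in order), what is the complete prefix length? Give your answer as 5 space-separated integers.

Answer: 2 2 2 14 15

Derivation:
Fragment 1: offset=0 data="iP" -> buffer=iP????????????? -> prefix_len=2
Fragment 2: offset=4 data="RutzQ" -> buffer=iP??RutzQ?????? -> prefix_len=2
Fragment 3: offset=9 data="pcjHI" -> buffer=iP??RutzQpcjHI? -> prefix_len=2
Fragment 4: offset=2 data="Pm" -> buffer=iPPmRutzQpcjHI? -> prefix_len=14
Fragment 5: offset=14 data="d" -> buffer=iPPmRutzQpcjHId -> prefix_len=15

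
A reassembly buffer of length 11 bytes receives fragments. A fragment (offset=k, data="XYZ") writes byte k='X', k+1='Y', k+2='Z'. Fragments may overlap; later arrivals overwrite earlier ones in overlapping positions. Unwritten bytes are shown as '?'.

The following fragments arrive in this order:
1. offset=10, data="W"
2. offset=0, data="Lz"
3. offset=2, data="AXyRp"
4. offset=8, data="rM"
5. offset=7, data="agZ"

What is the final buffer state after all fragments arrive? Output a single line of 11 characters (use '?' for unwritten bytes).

Fragment 1: offset=10 data="W" -> buffer=??????????W
Fragment 2: offset=0 data="Lz" -> buffer=Lz????????W
Fragment 3: offset=2 data="AXyRp" -> buffer=LzAXyRp???W
Fragment 4: offset=8 data="rM" -> buffer=LzAXyRp?rMW
Fragment 5: offset=7 data="agZ" -> buffer=LzAXyRpagZW

Answer: LzAXyRpagZW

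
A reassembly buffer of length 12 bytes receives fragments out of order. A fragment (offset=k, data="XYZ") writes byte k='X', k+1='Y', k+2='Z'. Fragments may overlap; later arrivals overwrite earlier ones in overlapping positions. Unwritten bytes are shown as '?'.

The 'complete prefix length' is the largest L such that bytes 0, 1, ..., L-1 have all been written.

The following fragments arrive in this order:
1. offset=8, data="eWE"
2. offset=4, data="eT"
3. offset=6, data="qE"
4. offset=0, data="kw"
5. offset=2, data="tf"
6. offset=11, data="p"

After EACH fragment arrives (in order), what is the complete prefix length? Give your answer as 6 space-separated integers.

Answer: 0 0 0 2 11 12

Derivation:
Fragment 1: offset=8 data="eWE" -> buffer=????????eWE? -> prefix_len=0
Fragment 2: offset=4 data="eT" -> buffer=????eT??eWE? -> prefix_len=0
Fragment 3: offset=6 data="qE" -> buffer=????eTqEeWE? -> prefix_len=0
Fragment 4: offset=0 data="kw" -> buffer=kw??eTqEeWE? -> prefix_len=2
Fragment 5: offset=2 data="tf" -> buffer=kwtfeTqEeWE? -> prefix_len=11
Fragment 6: offset=11 data="p" -> buffer=kwtfeTqEeWEp -> prefix_len=12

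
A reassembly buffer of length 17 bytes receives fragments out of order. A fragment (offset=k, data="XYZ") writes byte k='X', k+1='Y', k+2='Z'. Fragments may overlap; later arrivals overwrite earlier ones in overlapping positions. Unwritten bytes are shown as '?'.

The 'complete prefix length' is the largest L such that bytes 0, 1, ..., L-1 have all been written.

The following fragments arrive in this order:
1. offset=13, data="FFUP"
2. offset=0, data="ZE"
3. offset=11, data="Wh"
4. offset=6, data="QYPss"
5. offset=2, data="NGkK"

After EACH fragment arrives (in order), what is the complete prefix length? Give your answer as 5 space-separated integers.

Fragment 1: offset=13 data="FFUP" -> buffer=?????????????FFUP -> prefix_len=0
Fragment 2: offset=0 data="ZE" -> buffer=ZE???????????FFUP -> prefix_len=2
Fragment 3: offset=11 data="Wh" -> buffer=ZE?????????WhFFUP -> prefix_len=2
Fragment 4: offset=6 data="QYPss" -> buffer=ZE????QYPssWhFFUP -> prefix_len=2
Fragment 5: offset=2 data="NGkK" -> buffer=ZENGkKQYPssWhFFUP -> prefix_len=17

Answer: 0 2 2 2 17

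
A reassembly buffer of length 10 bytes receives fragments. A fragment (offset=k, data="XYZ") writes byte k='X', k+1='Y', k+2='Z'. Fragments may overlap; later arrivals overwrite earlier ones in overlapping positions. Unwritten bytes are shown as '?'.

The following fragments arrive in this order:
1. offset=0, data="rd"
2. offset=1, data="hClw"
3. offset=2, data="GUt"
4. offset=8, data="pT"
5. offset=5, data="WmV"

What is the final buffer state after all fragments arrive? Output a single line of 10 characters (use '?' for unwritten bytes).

Fragment 1: offset=0 data="rd" -> buffer=rd????????
Fragment 2: offset=1 data="hClw" -> buffer=rhClw?????
Fragment 3: offset=2 data="GUt" -> buffer=rhGUt?????
Fragment 4: offset=8 data="pT" -> buffer=rhGUt???pT
Fragment 5: offset=5 data="WmV" -> buffer=rhGUtWmVpT

Answer: rhGUtWmVpT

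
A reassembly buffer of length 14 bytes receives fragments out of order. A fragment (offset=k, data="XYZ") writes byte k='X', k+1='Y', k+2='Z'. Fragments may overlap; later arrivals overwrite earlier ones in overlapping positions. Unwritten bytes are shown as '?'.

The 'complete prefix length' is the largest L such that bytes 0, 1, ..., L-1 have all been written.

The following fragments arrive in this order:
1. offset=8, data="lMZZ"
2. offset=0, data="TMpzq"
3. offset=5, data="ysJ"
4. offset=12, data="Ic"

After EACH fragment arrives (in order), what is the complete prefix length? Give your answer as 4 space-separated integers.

Answer: 0 5 12 14

Derivation:
Fragment 1: offset=8 data="lMZZ" -> buffer=????????lMZZ?? -> prefix_len=0
Fragment 2: offset=0 data="TMpzq" -> buffer=TMpzq???lMZZ?? -> prefix_len=5
Fragment 3: offset=5 data="ysJ" -> buffer=TMpzqysJlMZZ?? -> prefix_len=12
Fragment 4: offset=12 data="Ic" -> buffer=TMpzqysJlMZZIc -> prefix_len=14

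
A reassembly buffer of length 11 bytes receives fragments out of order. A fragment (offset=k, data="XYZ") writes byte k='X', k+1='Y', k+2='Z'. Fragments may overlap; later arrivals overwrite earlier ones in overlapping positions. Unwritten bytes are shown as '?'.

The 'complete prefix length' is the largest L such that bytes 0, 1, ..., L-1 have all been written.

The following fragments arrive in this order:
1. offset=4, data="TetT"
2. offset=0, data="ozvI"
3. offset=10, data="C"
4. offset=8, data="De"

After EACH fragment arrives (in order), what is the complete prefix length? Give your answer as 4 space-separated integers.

Fragment 1: offset=4 data="TetT" -> buffer=????TetT??? -> prefix_len=0
Fragment 2: offset=0 data="ozvI" -> buffer=ozvITetT??? -> prefix_len=8
Fragment 3: offset=10 data="C" -> buffer=ozvITetT??C -> prefix_len=8
Fragment 4: offset=8 data="De" -> buffer=ozvITetTDeC -> prefix_len=11

Answer: 0 8 8 11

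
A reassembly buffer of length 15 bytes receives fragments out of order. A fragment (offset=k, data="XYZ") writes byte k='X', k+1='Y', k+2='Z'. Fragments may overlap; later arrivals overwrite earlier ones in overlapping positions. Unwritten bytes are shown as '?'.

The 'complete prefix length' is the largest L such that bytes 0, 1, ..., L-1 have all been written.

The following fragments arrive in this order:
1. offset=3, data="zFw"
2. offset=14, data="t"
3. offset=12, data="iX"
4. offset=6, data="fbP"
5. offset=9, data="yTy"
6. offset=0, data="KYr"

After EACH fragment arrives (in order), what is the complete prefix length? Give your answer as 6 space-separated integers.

Answer: 0 0 0 0 0 15

Derivation:
Fragment 1: offset=3 data="zFw" -> buffer=???zFw????????? -> prefix_len=0
Fragment 2: offset=14 data="t" -> buffer=???zFw????????t -> prefix_len=0
Fragment 3: offset=12 data="iX" -> buffer=???zFw??????iXt -> prefix_len=0
Fragment 4: offset=6 data="fbP" -> buffer=???zFwfbP???iXt -> prefix_len=0
Fragment 5: offset=9 data="yTy" -> buffer=???zFwfbPyTyiXt -> prefix_len=0
Fragment 6: offset=0 data="KYr" -> buffer=KYrzFwfbPyTyiXt -> prefix_len=15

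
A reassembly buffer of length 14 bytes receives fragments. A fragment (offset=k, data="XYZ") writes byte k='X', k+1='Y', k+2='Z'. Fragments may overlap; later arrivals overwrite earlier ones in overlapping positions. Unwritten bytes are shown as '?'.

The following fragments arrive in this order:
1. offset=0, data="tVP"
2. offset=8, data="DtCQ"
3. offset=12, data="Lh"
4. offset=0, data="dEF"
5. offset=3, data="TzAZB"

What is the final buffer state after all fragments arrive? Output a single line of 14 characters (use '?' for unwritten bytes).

Fragment 1: offset=0 data="tVP" -> buffer=tVP???????????
Fragment 2: offset=8 data="DtCQ" -> buffer=tVP?????DtCQ??
Fragment 3: offset=12 data="Lh" -> buffer=tVP?????DtCQLh
Fragment 4: offset=0 data="dEF" -> buffer=dEF?????DtCQLh
Fragment 5: offset=3 data="TzAZB" -> buffer=dEFTzAZBDtCQLh

Answer: dEFTzAZBDtCQLh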